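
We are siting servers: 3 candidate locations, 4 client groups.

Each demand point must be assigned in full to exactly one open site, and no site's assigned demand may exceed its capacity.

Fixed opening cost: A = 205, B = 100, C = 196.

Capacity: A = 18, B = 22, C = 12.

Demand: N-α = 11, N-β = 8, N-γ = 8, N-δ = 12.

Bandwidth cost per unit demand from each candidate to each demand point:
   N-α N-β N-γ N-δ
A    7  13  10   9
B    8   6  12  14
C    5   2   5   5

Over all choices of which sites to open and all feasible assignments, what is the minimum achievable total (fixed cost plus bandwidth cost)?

Open {A, B, C}; cheapest assignment that respects the capacities:
  A (cap 18, load 8): N-γ — cost 8×10 = 80
  B (cap 22, load 19): N-α, N-β — cost 11×8 + 8×6 = 136
  C (cap 12, load 12): N-δ — cost 12×5 = 60
  Shipping 276, fixed 501 → total 777.
  Any other capacity-feasible assignment to {A, B, C} ships for at least 276.
Total demand is 39; every other set of sites either has combined capacity below 39 or cannot fit the demands without splitting one across sites, so {A, B, C} is the only feasible choice of open sites. Minimum: 777.

777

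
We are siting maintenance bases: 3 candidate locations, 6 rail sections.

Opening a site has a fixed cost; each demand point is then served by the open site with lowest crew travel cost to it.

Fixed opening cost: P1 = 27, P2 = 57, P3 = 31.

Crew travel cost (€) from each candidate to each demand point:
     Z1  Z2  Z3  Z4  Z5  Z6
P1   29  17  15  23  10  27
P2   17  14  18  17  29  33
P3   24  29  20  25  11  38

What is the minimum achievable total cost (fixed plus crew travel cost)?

Open {P1}: assign each demand point to its cheapest open site.
  Z1→P1 29, Z2→P1 17, Z3→P1 15, Z4→P1 23, Z5→P1 10, Z6→P1 27
  crew travel cost 121, fixed 27 → total 148.
Compare {P1, P3}: crew travel cost 116 + fixed 58 = 174.
Compare {P3}: crew travel cost 147 + fixed 31 = 178.
Compare {P1, P2}: crew travel cost 100 + fixed 84 = 184.
All other subsets cost ≥ 174. Minimum total cost: 148.

148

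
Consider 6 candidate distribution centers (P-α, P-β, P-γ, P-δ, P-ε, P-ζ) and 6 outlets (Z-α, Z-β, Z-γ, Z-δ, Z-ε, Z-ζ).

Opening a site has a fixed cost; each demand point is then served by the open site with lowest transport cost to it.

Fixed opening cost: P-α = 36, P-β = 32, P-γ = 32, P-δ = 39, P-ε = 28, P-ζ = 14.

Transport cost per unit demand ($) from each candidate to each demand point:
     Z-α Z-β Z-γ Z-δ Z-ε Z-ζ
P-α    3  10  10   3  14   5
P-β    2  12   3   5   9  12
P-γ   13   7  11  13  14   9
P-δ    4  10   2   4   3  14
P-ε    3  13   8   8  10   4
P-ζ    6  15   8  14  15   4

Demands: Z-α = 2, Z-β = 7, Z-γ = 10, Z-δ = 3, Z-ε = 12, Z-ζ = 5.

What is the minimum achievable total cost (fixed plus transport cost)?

Open {P-δ, P-ζ}: assign each demand point to its cheapest open site.
  Z-α→P-δ 2×4=8, Z-β→P-δ 7×10=70, Z-γ→P-δ 10×2=20, Z-δ→P-δ 3×4=12, Z-ε→P-δ 12×3=36, Z-ζ→P-ζ 5×4=20
  transport cost 166, fixed 53 → total 219.
Compare {P-γ, P-δ, P-ζ}: transport cost 145 + fixed 85 = 230.
Compare {P-δ, P-ε}: transport cost 164 + fixed 67 = 231.
Compare {P-α, P-δ}: transport cost 166 + fixed 75 = 241.
All other subsets cost ≥ 230. Minimum total cost: 219.

219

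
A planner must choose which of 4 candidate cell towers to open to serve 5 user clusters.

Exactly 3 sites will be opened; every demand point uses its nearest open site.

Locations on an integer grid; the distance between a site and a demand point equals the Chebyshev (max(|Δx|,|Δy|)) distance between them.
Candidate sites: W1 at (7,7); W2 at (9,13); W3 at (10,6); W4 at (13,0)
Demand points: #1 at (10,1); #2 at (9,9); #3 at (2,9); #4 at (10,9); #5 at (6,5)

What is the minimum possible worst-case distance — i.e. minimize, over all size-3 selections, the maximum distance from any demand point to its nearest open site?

5

Open {W1, W2, W3}.
  Farthest demand point is #1 at distance 5 (to W3); all others are ≤ 5.
With {W1, W2, W4} the worst case is 5.
With {W1, W3, W4} the worst case is 5.
No size-3 selection achieves below 5.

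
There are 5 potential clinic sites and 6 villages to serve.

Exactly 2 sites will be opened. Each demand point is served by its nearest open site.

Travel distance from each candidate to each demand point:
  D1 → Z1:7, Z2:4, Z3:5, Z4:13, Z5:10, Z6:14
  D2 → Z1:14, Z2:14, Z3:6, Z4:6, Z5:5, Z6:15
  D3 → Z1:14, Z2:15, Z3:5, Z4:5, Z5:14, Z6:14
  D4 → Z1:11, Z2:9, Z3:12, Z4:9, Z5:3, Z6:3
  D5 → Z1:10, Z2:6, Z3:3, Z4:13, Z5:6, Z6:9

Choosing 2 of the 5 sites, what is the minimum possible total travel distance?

Open {D1, D4}.
  Z1→D1 7, Z2→D1 4, Z3→D1 5, Z4→D4 9, Z5→D4 3, Z6→D4 3  ⇒ total 31.
Compare {D4, D5}: total 34.
Compare {D3, D4}: total 36.
No size-2 selection does better; minimum is 31.

31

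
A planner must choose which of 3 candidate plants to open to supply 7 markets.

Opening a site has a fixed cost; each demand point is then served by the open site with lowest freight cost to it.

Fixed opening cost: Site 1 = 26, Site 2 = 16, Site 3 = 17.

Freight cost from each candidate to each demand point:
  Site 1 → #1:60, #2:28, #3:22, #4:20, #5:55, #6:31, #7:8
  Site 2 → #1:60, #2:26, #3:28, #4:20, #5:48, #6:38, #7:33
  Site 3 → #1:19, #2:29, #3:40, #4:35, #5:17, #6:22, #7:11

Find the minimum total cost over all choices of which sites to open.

176

Open {Site 2, Site 3}: assign each demand point to its cheapest open site.
  #1→Site 3 19, #2→Site 2 26, #3→Site 2 28, #4→Site 2 20, #5→Site 3 17, #6→Site 3 22, #7→Site 3 11
  freight cost 143, fixed 33 → total 176.
Compare {Site 1, Site 3}: freight cost 136 + fixed 43 = 179.
Compare {Site 3}: freight cost 173 + fixed 17 = 190.
Compare {Site 1, Site 2, Site 3}: freight cost 134 + fixed 59 = 193.
All other subsets cost ≥ 179. Minimum total cost: 176.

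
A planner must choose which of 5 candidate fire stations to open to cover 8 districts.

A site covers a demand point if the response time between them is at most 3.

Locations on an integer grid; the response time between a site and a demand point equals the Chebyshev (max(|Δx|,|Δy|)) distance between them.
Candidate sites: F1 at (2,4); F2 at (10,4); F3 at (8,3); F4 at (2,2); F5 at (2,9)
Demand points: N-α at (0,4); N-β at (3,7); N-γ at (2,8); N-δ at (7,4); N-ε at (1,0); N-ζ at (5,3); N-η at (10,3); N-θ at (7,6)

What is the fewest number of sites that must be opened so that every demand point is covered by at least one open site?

Coverage sets (demand points within 3 of each site):
  F1: {N-α, N-β, N-ζ}
  F2: {N-δ, N-η, N-θ}
  F3: {N-δ, N-ζ, N-η, N-θ}
  F4: {N-α, N-ε, N-ζ}
  F5: {N-β, N-γ}
No 2 sites suffice: every size-2 union leaves at least one demand point uncovered.
But {F2, F4, F5} covers everything, so the minimum is 3.

3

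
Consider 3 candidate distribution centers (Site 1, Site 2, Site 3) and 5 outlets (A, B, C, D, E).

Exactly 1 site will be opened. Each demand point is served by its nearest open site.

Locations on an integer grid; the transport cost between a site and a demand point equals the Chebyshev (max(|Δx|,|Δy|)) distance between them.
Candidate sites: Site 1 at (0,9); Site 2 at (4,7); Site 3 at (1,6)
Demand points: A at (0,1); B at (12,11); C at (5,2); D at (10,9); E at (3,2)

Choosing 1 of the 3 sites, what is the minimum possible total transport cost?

Open {Site 2}.
  A→Site 2 6, B→Site 2 8, C→Site 2 5, D→Site 2 6, E→Site 2 5  ⇒ total 30.
Compare {Site 3}: total 33.
Compare {Site 1}: total 44.

30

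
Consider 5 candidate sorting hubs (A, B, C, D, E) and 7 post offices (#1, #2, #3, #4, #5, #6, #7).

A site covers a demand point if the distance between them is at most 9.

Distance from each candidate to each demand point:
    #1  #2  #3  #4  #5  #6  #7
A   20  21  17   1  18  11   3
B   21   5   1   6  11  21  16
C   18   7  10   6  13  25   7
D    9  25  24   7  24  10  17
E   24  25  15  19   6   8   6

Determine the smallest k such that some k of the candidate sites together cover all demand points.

Coverage sets (demand points within 9 of each site):
  A: {#4, #7}
  B: {#2, #3, #4}
  C: {#2, #4, #7}
  D: {#1, #4}
  E: {#5, #6, #7}
No 2 sites suffice: every size-2 union leaves at least one demand point uncovered.
But {B, D, E} covers everything, so the minimum is 3.

3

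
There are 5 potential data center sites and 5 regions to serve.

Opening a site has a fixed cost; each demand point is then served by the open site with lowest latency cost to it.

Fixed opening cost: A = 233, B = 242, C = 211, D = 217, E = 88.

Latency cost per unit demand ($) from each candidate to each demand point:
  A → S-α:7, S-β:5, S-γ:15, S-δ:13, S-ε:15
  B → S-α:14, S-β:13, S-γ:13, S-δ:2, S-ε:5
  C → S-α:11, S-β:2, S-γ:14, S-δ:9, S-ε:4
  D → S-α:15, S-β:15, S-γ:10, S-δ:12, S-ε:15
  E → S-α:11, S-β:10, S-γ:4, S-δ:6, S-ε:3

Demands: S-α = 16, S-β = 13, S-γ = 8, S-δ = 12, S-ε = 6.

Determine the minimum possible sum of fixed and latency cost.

516

Open {E}: assign each demand point to its cheapest open site.
  S-α→E 16×11=176, S-β→E 13×10=130, S-γ→E 8×4=32, S-δ→E 12×6=72, S-ε→E 6×3=18
  latency cost 428, fixed 88 → total 516.
Compare {A, E}: latency cost 299 + fixed 321 = 620.
Compare {C, E}: latency cost 324 + fixed 299 = 623.
Compare {C}: latency cost 446 + fixed 211 = 657.
All other subsets cost ≥ 620. Minimum total cost: 516.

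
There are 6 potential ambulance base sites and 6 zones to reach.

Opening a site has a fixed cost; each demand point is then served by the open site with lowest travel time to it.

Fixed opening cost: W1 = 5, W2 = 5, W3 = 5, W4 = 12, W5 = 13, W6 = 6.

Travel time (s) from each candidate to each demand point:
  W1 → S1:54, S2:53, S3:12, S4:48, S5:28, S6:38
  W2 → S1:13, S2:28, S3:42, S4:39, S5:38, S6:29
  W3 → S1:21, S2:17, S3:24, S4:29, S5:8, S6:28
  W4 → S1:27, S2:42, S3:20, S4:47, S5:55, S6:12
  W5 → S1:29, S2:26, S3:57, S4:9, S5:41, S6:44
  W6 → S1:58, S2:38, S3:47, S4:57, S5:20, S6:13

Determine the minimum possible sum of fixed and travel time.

106

Open {W1, W2, W3, W5, W6}: assign each demand point to its cheapest open site.
  S1→W2 13, S2→W3 17, S3→W1 12, S4→W5 9, S5→W3 8, S6→W6 13
  travel time 72, fixed 34 → total 106.
Compare {W1, W3, W5, W6}: travel time 80 + fixed 29 = 109.
Compare {W1, W2, W3, W4, W5}: travel time 71 + fixed 40 = 111.
Compare {W1, W2, W3, W6}: travel time 92 + fixed 21 = 113.
All other subsets cost ≥ 109. Minimum total cost: 106.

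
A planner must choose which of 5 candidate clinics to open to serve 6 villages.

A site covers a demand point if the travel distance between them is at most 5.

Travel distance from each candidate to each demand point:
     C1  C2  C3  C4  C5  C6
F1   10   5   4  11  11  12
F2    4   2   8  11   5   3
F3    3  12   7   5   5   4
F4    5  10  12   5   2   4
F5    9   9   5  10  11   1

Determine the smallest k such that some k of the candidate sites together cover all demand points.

Coverage sets (demand points within 5 of each site):
  F1: {C2, C3}
  F2: {C1, C2, C5, C6}
  F3: {C1, C4, C5, C6}
  F4: {C1, C4, C5, C6}
  F5: {C3, C6}
No single site covers all 6 demand points.
But {F1, F3} covers everything, so the minimum is 2.

2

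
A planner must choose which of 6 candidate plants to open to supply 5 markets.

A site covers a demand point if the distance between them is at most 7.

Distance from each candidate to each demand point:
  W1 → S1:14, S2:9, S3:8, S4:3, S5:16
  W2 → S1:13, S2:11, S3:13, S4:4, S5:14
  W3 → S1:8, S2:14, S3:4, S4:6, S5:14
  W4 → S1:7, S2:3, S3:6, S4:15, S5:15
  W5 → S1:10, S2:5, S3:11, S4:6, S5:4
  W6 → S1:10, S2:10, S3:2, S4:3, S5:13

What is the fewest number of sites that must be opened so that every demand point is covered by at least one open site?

Coverage sets (demand points within 7 of each site):
  W1: {S4}
  W2: {S4}
  W3: {S3, S4}
  W4: {S1, S2, S3}
  W5: {S2, S4, S5}
  W6: {S3, S4}
No single site covers all 5 demand points.
But {W4, W5} covers everything, so the minimum is 2.

2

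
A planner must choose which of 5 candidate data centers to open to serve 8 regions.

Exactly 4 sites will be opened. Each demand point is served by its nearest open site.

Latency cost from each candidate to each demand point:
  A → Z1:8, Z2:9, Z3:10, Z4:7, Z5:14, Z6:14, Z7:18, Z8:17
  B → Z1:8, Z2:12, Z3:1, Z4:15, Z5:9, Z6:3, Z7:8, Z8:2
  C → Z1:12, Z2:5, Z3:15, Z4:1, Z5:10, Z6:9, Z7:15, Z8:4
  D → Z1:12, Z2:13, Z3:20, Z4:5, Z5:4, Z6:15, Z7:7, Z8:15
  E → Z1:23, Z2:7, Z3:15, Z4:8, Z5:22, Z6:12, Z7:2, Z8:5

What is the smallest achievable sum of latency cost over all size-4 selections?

26

Open {B, C, D, E}.
  Z1→B 8, Z2→C 5, Z3→B 1, Z4→C 1, Z5→D 4, Z6→B 3, Z7→E 2, Z8→B 2  ⇒ total 26.
Compare {A, B, C, D}: total 31.
Compare {A, B, C, E}: total 31.
No size-4 selection does better; minimum is 26.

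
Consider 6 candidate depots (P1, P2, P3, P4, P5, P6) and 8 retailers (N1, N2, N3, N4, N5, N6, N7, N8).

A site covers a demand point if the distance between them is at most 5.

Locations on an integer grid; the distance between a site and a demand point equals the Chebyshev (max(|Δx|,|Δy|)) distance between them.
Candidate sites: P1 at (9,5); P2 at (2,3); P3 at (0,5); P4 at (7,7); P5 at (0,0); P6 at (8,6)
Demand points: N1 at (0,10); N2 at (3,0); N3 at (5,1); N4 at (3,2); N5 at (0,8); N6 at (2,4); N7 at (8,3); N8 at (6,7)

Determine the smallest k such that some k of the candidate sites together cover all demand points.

2

Coverage sets (demand points within 5 of each site):
  P1: {N3, N7, N8}
  P2: {N2, N3, N4, N5, N6, N8}
  P3: {N1, N2, N3, N4, N5, N6}
  P4: {N4, N6, N7, N8}
  P5: {N2, N3, N4, N6}
  P6: {N3, N4, N7, N8}
No single site covers all 8 demand points.
But {P1, P3} covers everything, so the minimum is 2.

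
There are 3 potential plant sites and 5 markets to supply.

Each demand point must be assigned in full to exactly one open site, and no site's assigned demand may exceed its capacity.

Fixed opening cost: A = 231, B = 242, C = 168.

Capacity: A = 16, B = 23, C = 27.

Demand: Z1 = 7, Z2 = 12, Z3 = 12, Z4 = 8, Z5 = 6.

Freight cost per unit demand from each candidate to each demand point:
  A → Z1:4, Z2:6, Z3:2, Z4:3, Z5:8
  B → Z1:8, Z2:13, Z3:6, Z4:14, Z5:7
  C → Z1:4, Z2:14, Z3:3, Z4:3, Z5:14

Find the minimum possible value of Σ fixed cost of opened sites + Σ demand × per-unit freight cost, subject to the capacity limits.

696

Open {B, C}; cheapest assignment that respects the capacities:
  B (cap 23, load 18): Z2, Z5 — cost 12×13 + 6×7 = 198
  C (cap 27, load 27): Z1, Z3, Z4 — cost 7×4 + 12×3 + 8×3 = 88
  Shipping 286, fixed 410 → total 696.
  Any other capacity-feasible assignment to {B, C} ships for at least 286.
Compare {A, B, C}: its best feasible assignment gives total 843.
Every other set of open sites that can feasibly serve all demand totals ≥ 843 even under its best assignment. Minimum: 696.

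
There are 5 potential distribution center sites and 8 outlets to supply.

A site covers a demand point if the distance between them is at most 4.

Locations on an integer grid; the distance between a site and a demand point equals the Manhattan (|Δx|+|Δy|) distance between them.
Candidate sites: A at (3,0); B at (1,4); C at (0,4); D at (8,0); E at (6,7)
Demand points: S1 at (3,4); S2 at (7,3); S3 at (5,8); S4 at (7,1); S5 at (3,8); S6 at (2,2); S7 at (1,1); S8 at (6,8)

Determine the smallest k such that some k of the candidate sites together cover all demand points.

Coverage sets (demand points within 4 of each site):
  A: {S1, S6, S7}
  B: {S1, S6, S7}
  C: {S1, S6, S7}
  D: {S2, S4}
  E: {S3, S5, S8}
No 2 sites suffice: every size-2 union leaves at least one demand point uncovered.
But {A, D, E} covers everything, so the minimum is 3.

3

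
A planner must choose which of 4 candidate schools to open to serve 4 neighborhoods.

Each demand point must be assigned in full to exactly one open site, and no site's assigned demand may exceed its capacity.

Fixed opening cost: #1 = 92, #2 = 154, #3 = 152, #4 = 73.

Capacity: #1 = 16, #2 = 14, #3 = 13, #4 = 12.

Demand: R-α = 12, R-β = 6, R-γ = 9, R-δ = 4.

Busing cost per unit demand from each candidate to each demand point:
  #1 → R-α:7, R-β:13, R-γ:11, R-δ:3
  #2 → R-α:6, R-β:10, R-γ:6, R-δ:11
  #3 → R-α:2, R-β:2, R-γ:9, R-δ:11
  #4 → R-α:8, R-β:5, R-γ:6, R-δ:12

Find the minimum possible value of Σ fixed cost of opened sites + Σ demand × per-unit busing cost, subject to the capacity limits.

Open {#1, #3, #4}; cheapest assignment that respects the capacities:
  #1 (cap 16, load 16): R-α, R-δ — cost 12×7 + 4×3 = 96
  #3 (cap 13, load 6): R-β — cost 6×2 = 12
  #4 (cap 12, load 9): R-γ — cost 9×6 = 54
  Shipping 162, fixed 317 → total 479.
  Any other capacity-feasible assignment to {#1, #3, #4} ships for at least 162.
Compare {#1, #2, #4}: its best feasible assignment gives total 499.
Compare {#2, #3, #4}: its best feasible assignment gives total 531.
Every other set of open sites that can feasibly serve all demand totals ≥ 499 even under its best assignment. Minimum: 479.

479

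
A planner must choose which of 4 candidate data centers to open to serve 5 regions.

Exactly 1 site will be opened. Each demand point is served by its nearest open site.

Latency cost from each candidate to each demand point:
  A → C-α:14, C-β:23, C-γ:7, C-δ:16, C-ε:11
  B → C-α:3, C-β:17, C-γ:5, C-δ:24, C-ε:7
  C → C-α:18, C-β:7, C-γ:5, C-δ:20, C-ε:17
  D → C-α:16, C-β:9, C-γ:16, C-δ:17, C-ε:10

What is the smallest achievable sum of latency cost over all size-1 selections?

Open {B}.
  C-α→B 3, C-β→B 17, C-γ→B 5, C-δ→B 24, C-ε→B 7  ⇒ total 56.
Compare {C}: total 67.
Compare {D}: total 68.
No size-1 selection does better; minimum is 56.

56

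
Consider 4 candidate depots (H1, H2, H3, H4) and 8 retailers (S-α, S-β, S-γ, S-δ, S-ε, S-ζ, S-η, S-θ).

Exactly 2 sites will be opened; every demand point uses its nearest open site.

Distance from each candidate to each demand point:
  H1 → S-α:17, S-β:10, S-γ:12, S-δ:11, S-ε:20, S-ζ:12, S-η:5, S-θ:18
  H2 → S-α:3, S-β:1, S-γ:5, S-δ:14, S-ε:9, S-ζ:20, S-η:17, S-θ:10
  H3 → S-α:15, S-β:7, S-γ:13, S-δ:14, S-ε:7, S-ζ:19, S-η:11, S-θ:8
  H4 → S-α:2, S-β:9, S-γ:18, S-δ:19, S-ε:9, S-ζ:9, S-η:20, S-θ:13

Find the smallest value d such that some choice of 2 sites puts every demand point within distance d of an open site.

12

Open {H1, H2}.
  Farthest demand point is S-ζ at distance 12 (to H1); all others are ≤ 12.
With {H1, H4} the worst case is 13.
With {H3, H4} the worst case is 14.
No size-2 selection achieves below 12.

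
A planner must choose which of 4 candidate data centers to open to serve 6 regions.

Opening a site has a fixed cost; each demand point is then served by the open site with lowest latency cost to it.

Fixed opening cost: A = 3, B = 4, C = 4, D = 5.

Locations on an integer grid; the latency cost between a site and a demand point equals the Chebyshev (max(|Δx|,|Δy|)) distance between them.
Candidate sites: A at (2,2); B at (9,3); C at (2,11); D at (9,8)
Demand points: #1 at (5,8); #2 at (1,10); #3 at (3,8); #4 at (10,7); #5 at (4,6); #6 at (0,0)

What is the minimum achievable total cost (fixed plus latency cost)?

Open {A, C, D}: assign each demand point to its cheapest open site.
  #1→C 3, #2→C 1, #3→C 3, #4→D 1, #5→A 4, #6→A 2
  latency cost 14, fixed 12 → total 26.
Compare {A, C}: latency cost 21 + fixed 7 = 28.
Compare {A, B, C}: latency cost 17 + fixed 11 = 28.
Compare {A, B, C, D}: latency cost 14 + fixed 16 = 30.
All other subsets cost ≥ 28. Minimum total cost: 26.

26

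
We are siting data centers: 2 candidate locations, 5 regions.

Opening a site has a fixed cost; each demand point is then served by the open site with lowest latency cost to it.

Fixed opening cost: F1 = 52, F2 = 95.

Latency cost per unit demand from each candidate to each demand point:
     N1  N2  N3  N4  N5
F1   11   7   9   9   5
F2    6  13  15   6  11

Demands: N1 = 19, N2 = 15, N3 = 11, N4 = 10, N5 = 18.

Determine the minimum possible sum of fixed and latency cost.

Open {F1, F2}: assign each demand point to its cheapest open site.
  N1→F2 19×6=114, N2→F1 15×7=105, N3→F1 11×9=99, N4→F2 10×6=60, N5→F1 18×5=90
  latency cost 468, fixed 147 → total 615.
Compare {F1}: latency cost 593 + fixed 52 = 645.
Compare {F2}: latency cost 732 + fixed 95 = 827.

615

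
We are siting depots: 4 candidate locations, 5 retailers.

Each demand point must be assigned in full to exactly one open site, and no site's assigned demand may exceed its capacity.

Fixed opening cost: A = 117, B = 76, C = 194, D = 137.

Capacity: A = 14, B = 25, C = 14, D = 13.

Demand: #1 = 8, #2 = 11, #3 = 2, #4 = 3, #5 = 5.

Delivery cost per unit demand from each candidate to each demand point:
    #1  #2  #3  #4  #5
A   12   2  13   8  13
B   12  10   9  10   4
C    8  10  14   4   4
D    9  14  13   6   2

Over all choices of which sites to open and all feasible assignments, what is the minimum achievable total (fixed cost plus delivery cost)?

Open {A, B}; cheapest assignment that respects the capacities:
  A (cap 14, load 14): #2, #4 — cost 11×2 + 3×8 = 46
  B (cap 25, load 15): #1, #3, #5 — cost 8×12 + 2×9 + 5×4 = 134
  Shipping 180, fixed 193 → total 373.
  Any other capacity-feasible assignment to {A, B} ships for at least 180.
Compare {B, D}: its best feasible assignment gives total 451.
Compare {A, B, D}: its best feasible assignment gives total 476.
Every other set of open sites that can feasibly serve all demand totals ≥ 451 even under its best assignment. Minimum: 373.

373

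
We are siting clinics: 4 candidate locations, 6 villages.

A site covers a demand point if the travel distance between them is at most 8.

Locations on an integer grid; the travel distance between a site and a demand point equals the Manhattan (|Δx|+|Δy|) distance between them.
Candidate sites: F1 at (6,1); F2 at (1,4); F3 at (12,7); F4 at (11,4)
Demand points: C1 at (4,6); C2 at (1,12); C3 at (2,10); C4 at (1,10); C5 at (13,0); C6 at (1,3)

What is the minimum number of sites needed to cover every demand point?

2

Coverage sets (demand points within 8 of each site):
  F1: {C1, C5, C6}
  F2: {C1, C2, C3, C4, C6}
  F3: {C5}
  F4: {C5}
No single site covers all 6 demand points.
But {F1, F2} covers everything, so the minimum is 2.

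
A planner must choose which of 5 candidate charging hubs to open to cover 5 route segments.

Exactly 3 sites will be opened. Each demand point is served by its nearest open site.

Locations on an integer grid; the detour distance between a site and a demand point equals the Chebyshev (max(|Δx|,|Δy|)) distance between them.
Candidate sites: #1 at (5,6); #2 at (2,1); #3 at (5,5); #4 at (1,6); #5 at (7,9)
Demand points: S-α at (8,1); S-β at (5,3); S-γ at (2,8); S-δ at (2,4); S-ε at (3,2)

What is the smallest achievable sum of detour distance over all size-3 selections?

11

Open {#2, #3, #4}.
  S-α→#3 4, S-β→#3 2, S-γ→#4 2, S-δ→#4 2, S-ε→#2 1  ⇒ total 11.
Compare {#1, #2, #3}: total 13.
Compare {#1, #2, #4}: total 13.
No size-3 selection does better; minimum is 11.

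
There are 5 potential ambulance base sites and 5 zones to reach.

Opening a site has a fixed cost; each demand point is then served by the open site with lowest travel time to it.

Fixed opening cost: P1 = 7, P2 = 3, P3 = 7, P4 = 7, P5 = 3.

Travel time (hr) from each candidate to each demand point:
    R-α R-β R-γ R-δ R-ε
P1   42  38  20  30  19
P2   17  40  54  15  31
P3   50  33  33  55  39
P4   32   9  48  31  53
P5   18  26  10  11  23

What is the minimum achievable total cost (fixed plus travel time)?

Open {P4, P5}: assign each demand point to its cheapest open site.
  R-α→P5 18, R-β→P4 9, R-γ→P5 10, R-δ→P5 11, R-ε→P5 23
  travel time 71, fixed 10 → total 81.
Compare {P2, P4, P5}: travel time 70 + fixed 13 = 83.
Compare {P1, P4, P5}: travel time 67 + fixed 17 = 84.
Compare {P1, P2, P4, P5}: travel time 66 + fixed 20 = 86.
All other subsets cost ≥ 83. Minimum total cost: 81.

81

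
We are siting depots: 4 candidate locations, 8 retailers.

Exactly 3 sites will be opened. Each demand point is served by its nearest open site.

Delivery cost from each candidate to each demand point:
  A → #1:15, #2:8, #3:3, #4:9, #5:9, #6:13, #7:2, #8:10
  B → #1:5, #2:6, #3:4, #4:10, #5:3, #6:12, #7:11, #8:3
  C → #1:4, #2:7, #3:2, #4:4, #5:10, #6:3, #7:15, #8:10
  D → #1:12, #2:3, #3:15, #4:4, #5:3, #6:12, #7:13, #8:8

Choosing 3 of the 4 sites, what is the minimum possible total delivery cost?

Open {A, B, C}.
  #1→C 4, #2→B 6, #3→C 2, #4→C 4, #5→B 3, #6→C 3, #7→A 2, #8→B 3  ⇒ total 27.
Compare {A, C, D}: total 29.
Compare {B, C, D}: total 33.
No size-3 selection does better; minimum is 27.

27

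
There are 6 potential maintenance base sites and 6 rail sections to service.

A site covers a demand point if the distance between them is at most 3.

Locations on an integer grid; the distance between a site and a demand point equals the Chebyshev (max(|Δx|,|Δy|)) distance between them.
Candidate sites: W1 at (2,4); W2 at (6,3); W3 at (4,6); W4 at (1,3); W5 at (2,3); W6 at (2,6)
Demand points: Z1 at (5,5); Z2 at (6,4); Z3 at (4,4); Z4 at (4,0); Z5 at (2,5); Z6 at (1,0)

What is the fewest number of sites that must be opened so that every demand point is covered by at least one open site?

Coverage sets (demand points within 3 of each site):
  W1: {Z1, Z3, Z5}
  W2: {Z1, Z2, Z3, Z4}
  W3: {Z1, Z2, Z3, Z5}
  W4: {Z3, Z4, Z5, Z6}
  W5: {Z1, Z3, Z4, Z5, Z6}
  W6: {Z1, Z3, Z5}
No single site covers all 6 demand points.
But {W2, W4} covers everything, so the minimum is 2.

2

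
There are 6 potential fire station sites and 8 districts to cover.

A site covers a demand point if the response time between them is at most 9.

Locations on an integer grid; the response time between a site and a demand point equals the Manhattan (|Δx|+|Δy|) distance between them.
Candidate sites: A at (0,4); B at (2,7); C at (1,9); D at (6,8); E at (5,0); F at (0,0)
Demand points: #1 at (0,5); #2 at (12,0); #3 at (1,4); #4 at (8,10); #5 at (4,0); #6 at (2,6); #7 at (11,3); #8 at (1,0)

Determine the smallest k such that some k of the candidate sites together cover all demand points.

2

Coverage sets (demand points within 9 of each site):
  A: {#1, #3, #5, #6, #8}
  B: {#1, #3, #4, #5, #6, #8}
  C: {#1, #3, #4, #6, #8}
  D: {#1, #3, #4, #6}
  E: {#2, #3, #5, #6, #7, #8}
  F: {#1, #3, #5, #6, #8}
No single site covers all 8 demand points.
But {B, E} covers everything, so the minimum is 2.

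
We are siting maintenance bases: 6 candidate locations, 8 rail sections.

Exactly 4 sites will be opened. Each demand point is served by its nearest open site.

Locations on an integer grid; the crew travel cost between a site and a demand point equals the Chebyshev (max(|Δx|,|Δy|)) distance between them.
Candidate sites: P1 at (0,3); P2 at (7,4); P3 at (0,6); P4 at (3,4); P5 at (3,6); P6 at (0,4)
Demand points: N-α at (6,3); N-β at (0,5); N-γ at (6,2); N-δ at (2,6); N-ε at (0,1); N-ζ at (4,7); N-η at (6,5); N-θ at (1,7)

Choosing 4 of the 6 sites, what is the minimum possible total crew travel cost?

Open {P1, P2, P3, P5}.
  N-α→P2 1, N-β→P3 1, N-γ→P2 2, N-δ→P5 1, N-ε→P1 2, N-ζ→P5 1, N-η→P2 1, N-θ→P3 1  ⇒ total 10.
Compare {P1, P2, P5, P6}: total 11.
Compare {P2, P3, P4, P5}: total 11.
No size-4 selection does better; minimum is 10.

10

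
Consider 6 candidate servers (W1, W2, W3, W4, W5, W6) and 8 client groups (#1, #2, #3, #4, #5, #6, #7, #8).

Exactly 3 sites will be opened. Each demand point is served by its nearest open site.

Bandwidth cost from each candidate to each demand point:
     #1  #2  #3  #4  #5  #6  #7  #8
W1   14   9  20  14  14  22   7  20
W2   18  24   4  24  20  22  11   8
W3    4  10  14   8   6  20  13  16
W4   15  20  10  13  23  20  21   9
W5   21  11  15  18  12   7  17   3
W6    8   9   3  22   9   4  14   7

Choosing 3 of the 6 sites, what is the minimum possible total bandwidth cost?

48

Open {W1, W3, W6}.
  #1→W3 4, #2→W1 9, #3→W6 3, #4→W3 8, #5→W3 6, #6→W6 4, #7→W1 7, #8→W6 7  ⇒ total 48.
Compare {W3, W5, W6}: total 50.
Compare {W2, W3, W6}: total 52.
No size-3 selection does better; minimum is 48.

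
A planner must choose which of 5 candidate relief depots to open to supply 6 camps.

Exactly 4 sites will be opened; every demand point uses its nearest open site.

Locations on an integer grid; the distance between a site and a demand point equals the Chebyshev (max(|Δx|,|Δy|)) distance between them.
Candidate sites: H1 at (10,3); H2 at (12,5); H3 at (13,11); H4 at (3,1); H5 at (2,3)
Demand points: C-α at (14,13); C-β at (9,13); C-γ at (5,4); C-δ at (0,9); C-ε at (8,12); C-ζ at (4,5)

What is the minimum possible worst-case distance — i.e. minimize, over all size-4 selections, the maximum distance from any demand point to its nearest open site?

6

Open {H1, H2, H3, H5}.
  Farthest demand point is C-δ at distance 6 (to H5); all others are ≤ 6.
With {H1, H3, H4, H5} the worst case is 6.
With {H2, H3, H4, H5} the worst case is 6.
No size-4 selection achieves below 6.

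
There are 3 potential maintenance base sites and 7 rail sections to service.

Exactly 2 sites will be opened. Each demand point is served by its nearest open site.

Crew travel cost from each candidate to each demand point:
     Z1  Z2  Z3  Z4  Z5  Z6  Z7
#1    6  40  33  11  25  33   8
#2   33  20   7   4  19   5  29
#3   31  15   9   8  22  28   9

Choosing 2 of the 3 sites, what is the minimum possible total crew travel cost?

69

Open {#1, #2}.
  Z1→#1 6, Z2→#2 20, Z3→#2 7, Z4→#2 4, Z5→#2 19, Z6→#2 5, Z7→#1 8  ⇒ total 69.
Compare {#2, #3}: total 90.
Compare {#1, #3}: total 96.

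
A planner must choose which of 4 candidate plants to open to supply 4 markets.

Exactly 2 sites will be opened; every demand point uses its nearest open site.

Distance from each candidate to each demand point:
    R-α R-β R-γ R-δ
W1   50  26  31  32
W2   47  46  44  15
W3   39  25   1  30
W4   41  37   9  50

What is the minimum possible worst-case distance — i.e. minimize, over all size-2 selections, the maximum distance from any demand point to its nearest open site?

Open {W1, W3}.
  Farthest demand point is R-α at distance 39 (to W3); all others are ≤ 39.
With {W2, W3} the worst case is 39.
With {W3, W4} the worst case is 39.
No size-2 selection achieves below 39.

39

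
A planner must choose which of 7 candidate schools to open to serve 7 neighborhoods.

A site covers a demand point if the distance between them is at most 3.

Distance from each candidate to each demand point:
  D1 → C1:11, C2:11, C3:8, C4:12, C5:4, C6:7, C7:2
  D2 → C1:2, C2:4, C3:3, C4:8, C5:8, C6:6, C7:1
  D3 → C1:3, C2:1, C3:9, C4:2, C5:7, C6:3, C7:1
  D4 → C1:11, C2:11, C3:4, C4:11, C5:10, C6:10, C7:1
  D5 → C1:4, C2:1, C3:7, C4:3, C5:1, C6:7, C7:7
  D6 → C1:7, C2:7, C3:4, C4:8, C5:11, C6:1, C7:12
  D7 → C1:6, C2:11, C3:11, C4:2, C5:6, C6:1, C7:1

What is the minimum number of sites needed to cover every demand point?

3

Coverage sets (demand points within 3 of each site):
  D1: {C7}
  D2: {C1, C3, C7}
  D3: {C1, C2, C4, C6, C7}
  D4: {C7}
  D5: {C2, C4, C5}
  D6: {C6}
  D7: {C4, C6, C7}
No 2 sites suffice: every size-2 union leaves at least one demand point uncovered.
But {D2, D3, D5} covers everything, so the minimum is 3.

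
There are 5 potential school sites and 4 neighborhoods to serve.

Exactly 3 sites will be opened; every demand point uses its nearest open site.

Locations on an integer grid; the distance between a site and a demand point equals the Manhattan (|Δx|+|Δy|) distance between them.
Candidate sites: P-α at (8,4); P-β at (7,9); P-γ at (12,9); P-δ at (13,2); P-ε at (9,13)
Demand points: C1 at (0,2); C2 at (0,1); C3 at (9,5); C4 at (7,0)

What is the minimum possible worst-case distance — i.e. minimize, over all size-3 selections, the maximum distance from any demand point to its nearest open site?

11

Open {P-α, P-β, P-γ}.
  Farthest demand point is C2 at distance 11 (to P-α); all others are ≤ 11.
With {P-α, P-β, P-δ} the worst case is 11.
With {P-α, P-β, P-ε} the worst case is 11.
No size-3 selection achieves below 11.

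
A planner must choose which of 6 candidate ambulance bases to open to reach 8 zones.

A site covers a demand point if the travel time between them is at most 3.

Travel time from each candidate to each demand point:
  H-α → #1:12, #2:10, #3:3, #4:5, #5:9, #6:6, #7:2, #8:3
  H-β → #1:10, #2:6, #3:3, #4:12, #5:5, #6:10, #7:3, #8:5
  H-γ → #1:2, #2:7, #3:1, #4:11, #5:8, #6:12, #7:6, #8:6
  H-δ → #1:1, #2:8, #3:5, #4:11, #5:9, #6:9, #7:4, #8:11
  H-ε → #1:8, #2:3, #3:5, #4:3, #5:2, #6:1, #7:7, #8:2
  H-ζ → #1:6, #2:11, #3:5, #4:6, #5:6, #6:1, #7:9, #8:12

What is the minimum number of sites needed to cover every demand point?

3

Coverage sets (demand points within 3 of each site):
  H-α: {#3, #7, #8}
  H-β: {#3, #7}
  H-γ: {#1, #3}
  H-δ: {#1}
  H-ε: {#2, #4, #5, #6, #8}
  H-ζ: {#6}
No 2 sites suffice: every size-2 union leaves at least one demand point uncovered.
But {H-α, H-γ, H-ε} covers everything, so the minimum is 3.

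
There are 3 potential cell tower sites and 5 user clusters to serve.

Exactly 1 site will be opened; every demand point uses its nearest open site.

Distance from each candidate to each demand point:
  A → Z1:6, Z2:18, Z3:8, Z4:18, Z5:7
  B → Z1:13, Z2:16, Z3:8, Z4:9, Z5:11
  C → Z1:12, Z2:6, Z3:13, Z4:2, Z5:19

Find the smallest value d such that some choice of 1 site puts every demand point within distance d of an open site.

16

Open {B}.
  Farthest demand point is Z2 at distance 16 (to B); all others are ≤ 16.
With {A} the worst case is 18.
With {C} the worst case is 19.
No size-1 selection achieves below 16.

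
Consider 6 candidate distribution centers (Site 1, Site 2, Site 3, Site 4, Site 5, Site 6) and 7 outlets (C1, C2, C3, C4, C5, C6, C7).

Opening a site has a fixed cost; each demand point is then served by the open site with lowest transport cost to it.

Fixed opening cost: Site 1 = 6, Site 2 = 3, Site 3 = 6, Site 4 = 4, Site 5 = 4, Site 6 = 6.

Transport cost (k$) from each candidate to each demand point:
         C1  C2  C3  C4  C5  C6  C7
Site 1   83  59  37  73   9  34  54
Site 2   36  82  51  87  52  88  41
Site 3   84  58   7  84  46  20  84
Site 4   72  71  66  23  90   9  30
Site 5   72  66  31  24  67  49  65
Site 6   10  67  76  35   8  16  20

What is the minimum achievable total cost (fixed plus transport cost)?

151

Open {Site 3, Site 4, Site 6}: assign each demand point to its cheapest open site.
  C1→Site 6 10, C2→Site 3 58, C3→Site 3 7, C4→Site 4 23, C5→Site 6 8, C6→Site 4 9, C7→Site 6 20
  transport cost 135, fixed 16 → total 151.
Compare {Site 2, Site 3, Site 4, Site 6}: transport cost 135 + fixed 19 = 154.
Compare {Site 3, Site 4, Site 5, Site 6}: transport cost 135 + fixed 20 = 155.
Compare {Site 1, Site 3, Site 4, Site 6}: transport cost 135 + fixed 22 = 157.
All other subsets cost ≥ 154. Minimum total cost: 151.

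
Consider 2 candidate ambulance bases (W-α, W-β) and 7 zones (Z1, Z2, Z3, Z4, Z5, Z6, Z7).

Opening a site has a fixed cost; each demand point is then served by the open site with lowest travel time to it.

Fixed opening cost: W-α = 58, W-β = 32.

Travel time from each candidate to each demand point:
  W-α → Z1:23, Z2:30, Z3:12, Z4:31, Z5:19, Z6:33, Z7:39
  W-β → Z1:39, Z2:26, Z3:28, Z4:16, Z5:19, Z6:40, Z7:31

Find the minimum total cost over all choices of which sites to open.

231

Open {W-β}: assign each demand point to its cheapest open site.
  Z1→W-β 39, Z2→W-β 26, Z3→W-β 28, Z4→W-β 16, Z5→W-β 19, Z6→W-β 40, Z7→W-β 31
  travel time 199, fixed 32 → total 231.
Compare {W-α}: travel time 187 + fixed 58 = 245.
Compare {W-α, W-β}: travel time 160 + fixed 90 = 250.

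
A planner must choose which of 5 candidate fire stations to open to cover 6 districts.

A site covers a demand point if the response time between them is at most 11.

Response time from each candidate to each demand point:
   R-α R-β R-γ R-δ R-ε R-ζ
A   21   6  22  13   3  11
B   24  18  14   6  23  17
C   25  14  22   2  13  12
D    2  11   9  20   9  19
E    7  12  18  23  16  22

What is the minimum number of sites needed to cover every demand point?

Coverage sets (demand points within 11 of each site):
  A: {R-β, R-ε, R-ζ}
  B: {R-δ}
  C: {R-δ}
  D: {R-α, R-β, R-γ, R-ε}
  E: {R-α}
No 2 sites suffice: every size-2 union leaves at least one demand point uncovered.
But {A, B, D} covers everything, so the minimum is 3.

3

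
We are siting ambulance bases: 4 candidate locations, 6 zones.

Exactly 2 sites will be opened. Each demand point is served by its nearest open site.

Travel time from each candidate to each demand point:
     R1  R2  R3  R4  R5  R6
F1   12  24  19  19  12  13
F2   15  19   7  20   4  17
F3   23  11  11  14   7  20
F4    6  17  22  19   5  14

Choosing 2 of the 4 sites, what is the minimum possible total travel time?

Open {F3, F4}.
  R1→F4 6, R2→F3 11, R3→F3 11, R4→F3 14, R5→F4 5, R6→F4 14  ⇒ total 61.
Compare {F2, F4}: total 67.
Compare {F1, F3}: total 68.
No size-2 selection does better; minimum is 61.

61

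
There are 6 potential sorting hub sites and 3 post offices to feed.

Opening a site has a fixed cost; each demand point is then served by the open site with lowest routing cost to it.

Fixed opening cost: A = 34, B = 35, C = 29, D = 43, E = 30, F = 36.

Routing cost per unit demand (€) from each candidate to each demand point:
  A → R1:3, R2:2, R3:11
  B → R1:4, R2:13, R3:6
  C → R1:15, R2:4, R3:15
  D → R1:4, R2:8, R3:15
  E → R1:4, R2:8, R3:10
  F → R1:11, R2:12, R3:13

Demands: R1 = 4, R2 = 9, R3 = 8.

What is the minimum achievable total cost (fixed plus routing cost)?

147

Open {A, B}: assign each demand point to its cheapest open site.
  R1→A 4×3=12, R2→A 9×2=18, R3→B 8×6=48
  routing cost 78, fixed 69 → total 147.
Compare {A}: routing cost 118 + fixed 34 = 152.
Compare {B, C}: routing cost 100 + fixed 64 = 164.
Compare {A, E}: routing cost 110 + fixed 64 = 174.
All other subsets cost ≥ 152. Minimum total cost: 147.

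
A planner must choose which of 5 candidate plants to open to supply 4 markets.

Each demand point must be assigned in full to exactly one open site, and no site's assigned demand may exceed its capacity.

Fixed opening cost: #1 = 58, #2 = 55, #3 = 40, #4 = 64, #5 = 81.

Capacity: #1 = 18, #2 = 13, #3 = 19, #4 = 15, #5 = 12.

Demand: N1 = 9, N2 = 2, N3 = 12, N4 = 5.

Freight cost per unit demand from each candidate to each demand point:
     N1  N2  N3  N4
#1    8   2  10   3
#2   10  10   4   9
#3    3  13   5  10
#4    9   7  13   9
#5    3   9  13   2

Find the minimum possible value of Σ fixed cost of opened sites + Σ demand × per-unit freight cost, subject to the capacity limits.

Open {#2, #3}; cheapest assignment that respects the capacities:
  #2 (cap 13, load 12): N3 — cost 12×4 = 48
  #3 (cap 19, load 16): N1, N2, N4 — cost 9×3 + 2×13 + 5×10 = 103
  Shipping 151, fixed 95 → total 246.
  Any other capacity-feasible assignment to {#2, #3} ships for at least 151.
Compare {#1, #2, #3}: its best feasible assignment gives total 247.
Compare {#1, #3}: its best feasible assignment gives total 249.
Every other set of open sites that can feasibly serve all demand totals ≥ 247 even under its best assignment. Minimum: 246.

246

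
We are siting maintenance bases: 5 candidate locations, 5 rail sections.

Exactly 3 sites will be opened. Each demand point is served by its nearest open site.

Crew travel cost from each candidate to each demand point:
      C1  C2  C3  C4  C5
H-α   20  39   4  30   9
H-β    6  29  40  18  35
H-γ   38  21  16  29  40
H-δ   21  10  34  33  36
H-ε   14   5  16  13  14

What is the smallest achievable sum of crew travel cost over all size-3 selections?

Open {H-α, H-β, H-ε}.
  C1→H-β 6, C2→H-ε 5, C3→H-α 4, C4→H-ε 13, C5→H-α 9  ⇒ total 37.
Compare {H-α, H-γ, H-ε}: total 45.
Compare {H-α, H-δ, H-ε}: total 45.
No size-3 selection does better; minimum is 37.

37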